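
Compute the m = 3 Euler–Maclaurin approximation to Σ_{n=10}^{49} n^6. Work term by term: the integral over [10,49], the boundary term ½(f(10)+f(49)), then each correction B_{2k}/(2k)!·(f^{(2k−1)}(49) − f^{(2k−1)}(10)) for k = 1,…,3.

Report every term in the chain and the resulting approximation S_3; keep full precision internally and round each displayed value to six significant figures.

S_3 ≈ 1.03950e+11

Integral: ∫_10^49 x^6 dx = 9.68876e+10.
½[f(10) + f(49)] = ½[1.00000e+06 + 1.38413e+10] = 6.92114e+09.
Integral + boundary = 1.03809e+11.
Correction k=1: B_{2}/2! · (f^{(1)}(49) − f^{(1)}(10)) = 1/12 · (1.69485e+09 − 600000) = 1.41188e+08.
Partial sum through k=1: 1.03950e+11.
Correction k=2: B_{4}/4! · (f^{(3)}(49) − f^{(3)}(10)) = −1/720 · (1.41179e+07 − 120000) = -19441.5.
Partial sum through k=2: 1.03950e+11.
Correction k=3: B_{6}/6! · (f^{(5)}(49) − f^{(5)}(10)) = 1/30240 · (35280.0 − 7200.00) = 0.928571.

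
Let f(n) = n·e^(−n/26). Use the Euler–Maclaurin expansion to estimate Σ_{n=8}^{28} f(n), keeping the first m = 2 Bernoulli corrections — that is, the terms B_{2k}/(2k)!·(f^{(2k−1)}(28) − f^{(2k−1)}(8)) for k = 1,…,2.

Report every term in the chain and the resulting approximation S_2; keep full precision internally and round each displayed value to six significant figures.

S_2 ≈ 179.269

The integral term ∫_8^28 x·e^(−x/26) dx = 171.604.
Boundary: ½(f(8) + f(28)) = ½(5.88113 + 9.53798) = 7.70955.
So far: 179.313.
k=1: B_{2}/(2)! × [f^{(1)}(28) − f^{(1)}(8)] = 1/12 × (-0.0262032 − 0.508944) = -0.0445956.
Running total after k=1: 179.269.
k=2: B_{4}/(4)! × [f^{(3)}(28) − f^{(3)}(8)] = −1/720 × (0.000969055 − 0.00292785) = 2.72055e-06.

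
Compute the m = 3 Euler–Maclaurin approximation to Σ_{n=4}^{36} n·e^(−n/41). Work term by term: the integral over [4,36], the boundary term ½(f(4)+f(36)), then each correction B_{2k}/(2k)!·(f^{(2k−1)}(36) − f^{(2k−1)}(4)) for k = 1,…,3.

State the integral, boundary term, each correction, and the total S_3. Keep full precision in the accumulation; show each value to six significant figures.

S_3 ≈ 370.705

The integral term ∫_4^36 x·e^(−x/41) dx = 361.475.
Boundary: ½(f(4) + f(36)) = ½(3.62819 + 14.9613) = 9.29477.
Integral + boundary = 370.769.
Correction k=1: B_{2}/2! · (f^{(1)}(36) − f^{(1)}(4)) = 1/12 · (0.0506821 − 0.818555) = -0.0639894.
Partial sum through k=1: 370.705.
Correction k=2: B_{4}/4! · (f^{(3)}(36) − f^{(3)}(4)) = −1/720 · (0.000524609 − 0.00156612) = 1.44654e-06.
Partial sum through k=2: 370.705.
Correction k=3: B_{6}/6! · (f^{(5)}(36) − f^{(5)}(4)) = 1/30240 · (6.06228e-07 − 1.57364e-06) = -3.19913e-11.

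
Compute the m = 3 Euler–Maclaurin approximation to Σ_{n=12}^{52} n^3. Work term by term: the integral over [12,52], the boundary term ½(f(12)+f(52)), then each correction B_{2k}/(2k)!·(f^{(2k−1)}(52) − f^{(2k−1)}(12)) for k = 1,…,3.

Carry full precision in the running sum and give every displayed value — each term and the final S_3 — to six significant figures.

Integral: ∫_12^52 x^3 dx = 1.82272e+06.
½[f(12) + f(52)] = ½[1728.00 + 140608] = 71168.0.
Integral + boundary = 1.89389e+06.
Correction k=1: B_{2}/2! · (f^{(1)}(52) − f^{(1)}(12)) = 1/12 · (8112.00 − 432.000) = 640.000.
Partial sum through k=1: 1.89453e+06.
Correction k=2: B_{4}/4! · (f^{(3)}(52) − f^{(3)}(12)) = −1/720 · (6.00000 − 6.00000) = 0.00000.
Partial sum through k=2: 1.89453e+06.
Correction k=3: B_{6}/6! · (f^{(5)}(52) − f^{(5)}(12)) = 1/30240 · (0.00000 − 0.00000) = 0.00000.

S_3 ≈ 1.89453e+06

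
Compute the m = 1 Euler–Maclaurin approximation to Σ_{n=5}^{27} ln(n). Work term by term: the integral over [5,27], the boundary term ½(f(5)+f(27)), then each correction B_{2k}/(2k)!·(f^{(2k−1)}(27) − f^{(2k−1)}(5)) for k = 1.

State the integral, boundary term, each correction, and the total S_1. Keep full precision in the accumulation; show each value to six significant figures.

∫_5^27 ln(x) dx evaluates to 58.9404.
½[f(5) + f(27)] = ½[1.60944 + 3.29584] = 2.45264.
Integral + boundary = 61.3930.
k=1: B_{2}/(2)! × [f^{(1)}(27) − f^{(1)}(5)] = 1/12 × (0.0370370 − 0.200000) = -0.0135802.

S_1 ≈ 61.3795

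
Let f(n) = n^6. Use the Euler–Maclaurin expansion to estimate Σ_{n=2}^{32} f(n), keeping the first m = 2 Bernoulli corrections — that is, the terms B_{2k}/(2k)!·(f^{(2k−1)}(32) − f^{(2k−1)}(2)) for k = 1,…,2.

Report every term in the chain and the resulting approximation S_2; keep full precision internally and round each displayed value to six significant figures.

The integral term ∫_2^32 x^6 dx = 4.90853e+09.
Boundary: ½(f(2) + f(32)) = ½(64.0000 + 1.07374e+09) = 5.36871e+08.
So far: 5.44540e+09.
k=1: B_{2}/(2)! × [f^{(1)}(32) − f^{(1)}(2)] = 1/12 × (2.01327e+08 − 192.000) = 1.67772e+07.
After k=1: 5.46218e+09.
k=2: B_{4}/(4)! × [f^{(3)}(32) − f^{(3)}(2)] = −1/720 × (3.93216e+06 − 960.000) = -5460.00.

S_2 ≈ 5.46218e+09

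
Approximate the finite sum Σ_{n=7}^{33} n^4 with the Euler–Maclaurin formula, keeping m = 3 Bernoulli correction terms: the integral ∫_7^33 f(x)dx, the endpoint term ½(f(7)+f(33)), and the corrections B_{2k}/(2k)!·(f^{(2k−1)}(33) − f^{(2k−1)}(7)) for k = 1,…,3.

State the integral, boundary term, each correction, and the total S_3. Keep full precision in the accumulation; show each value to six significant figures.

S_3 ≈ 8.42974e+06

The integral term ∫_7^33 x^4 dx = 7.82372e+06.
Boundary: ½(f(7) + f(33)) = ½(2401.00 + 1.18592e+06) = 594161.
So far: 8.41788e+06.
Correction k=1: B_{2}/2! · (f^{(1)}(33) − f^{(1)}(7)) = 1/12 · (143748 − 1372.00) = 11864.7.
Partial sum through k=1: 8.42974e+06.
Correction k=2: B_{4}/4! · (f^{(3)}(33) − f^{(3)}(7)) = −1/720 · (792.000 − 168.000) = -0.866667.
Partial sum through k=2: 8.42974e+06.
Correction k=3: B_{6}/6! · (f^{(5)}(33) − f^{(5)}(7)) = 1/30240 · (0.00000 − 0.00000) = 0.00000.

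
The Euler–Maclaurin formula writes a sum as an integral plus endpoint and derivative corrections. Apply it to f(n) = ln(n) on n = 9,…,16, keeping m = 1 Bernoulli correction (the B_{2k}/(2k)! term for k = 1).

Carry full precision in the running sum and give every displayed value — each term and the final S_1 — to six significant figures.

∫_9^16 ln(x) dx evaluates to 17.5864.
½[f(9) + f(16)] = ½[2.19722 + 2.77259] = 2.48491.
Running total after boundary: 20.0713.
Order-1 term: 1/12 · (0.0625000 − 0.111111) = -0.00405093.

S_1 ≈ 20.0673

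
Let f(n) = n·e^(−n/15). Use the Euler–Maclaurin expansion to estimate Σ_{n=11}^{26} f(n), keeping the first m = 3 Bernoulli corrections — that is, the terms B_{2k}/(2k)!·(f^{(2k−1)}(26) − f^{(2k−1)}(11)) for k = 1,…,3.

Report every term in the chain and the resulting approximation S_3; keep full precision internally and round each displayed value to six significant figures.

The integral term ∫_11^26 x·e^(−x/15) dx = 78.6520.
Boundary: ½(f(11) + f(26)) = ½(5.28336 + 4.59406) = 4.93871.
Integral + boundary = 83.5907.
Order-1 term: 1/12 · (-0.129576 − 0.128081) = -0.0214714.
After k=1: 83.5692.
Order-2 term: −1/720 · (0.000994724 − 0.00483863) = 5.33876e-06.
After k=2: 83.5692.
Order-3 term: 1/30240 · (1.14015e-05 − 4.04801e-05) = -9.61592e-10.

S_3 ≈ 83.5692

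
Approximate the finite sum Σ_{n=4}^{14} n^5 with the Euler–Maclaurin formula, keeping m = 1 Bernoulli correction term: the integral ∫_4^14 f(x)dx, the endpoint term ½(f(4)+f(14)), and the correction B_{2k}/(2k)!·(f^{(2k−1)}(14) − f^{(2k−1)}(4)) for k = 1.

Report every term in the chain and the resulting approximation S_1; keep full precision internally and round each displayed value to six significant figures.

S_1 ≈ 1.53956e+06

The integral term ∫_4^14 x^5 dx = 1.25424e+06.
Endpoint term: (f(4) + f(14))/2 = (1024.00 + 537824)/2 = 269424.
So far: 1.52366e+06.
Correction k=1: B_{2}/2! · (f^{(1)}(14) − f^{(1)}(4)) = 1/12 · (192080 − 1280.00) = 15900.0.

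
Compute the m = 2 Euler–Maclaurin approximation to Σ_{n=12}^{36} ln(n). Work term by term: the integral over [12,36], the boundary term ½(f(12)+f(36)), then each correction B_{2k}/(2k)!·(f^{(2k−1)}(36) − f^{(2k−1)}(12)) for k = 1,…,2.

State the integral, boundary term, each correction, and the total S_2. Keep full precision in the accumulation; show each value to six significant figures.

∫_12^36 ln(x) dx evaluates to 75.1878.
Boundary: ½(f(12) + f(36)) = ½(2.48491 + 3.58352) = 3.03421.
Integral + boundary = 78.2220.
k=1: B_{2}/(2)! × [f^{(1)}(36) − f^{(1)}(12)] = 1/12 × (0.0277778 − 0.0833333) = -0.00462963.
Partial sum through k=1: 78.2174.
k=2: B_{4}/(4)! × [f^{(3)}(36) − f^{(3)}(12)] = −1/720 × (4.28669e-05 − 0.00115741) = 1.54797e-06.

S_2 ≈ 78.2174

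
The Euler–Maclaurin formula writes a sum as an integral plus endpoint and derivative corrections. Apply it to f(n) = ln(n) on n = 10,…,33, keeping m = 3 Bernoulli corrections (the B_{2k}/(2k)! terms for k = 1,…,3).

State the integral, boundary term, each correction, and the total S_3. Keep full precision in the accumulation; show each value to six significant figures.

∫_10^33 ln(x) dx evaluates to 69.3589.
Endpoint term: (f(10) + f(33))/2 = (2.30259 + 3.49651)/2 = 2.89955.
So far: 72.2584.
Correction k=1: B_{2}/2! · (f^{(1)}(33) − f^{(1)}(10)) = 1/12 · (0.0303030 − 0.100000) = -0.00580808.
Running total after k=1: 72.2526.
Correction k=2: B_{4}/4! · (f^{(3)}(33) − f^{(3)}(10)) = −1/720 · (5.56529e-05 − 0.00200000) = 2.70048e-06.
Running total after k=2: 72.2526.
Correction k=3: B_{6}/6! · (f^{(5)}(33) − f^{(5)}(10)) = 1/30240 · (6.13256e-07 − 0.000240000) = -7.91623e-09.

S_3 ≈ 72.2526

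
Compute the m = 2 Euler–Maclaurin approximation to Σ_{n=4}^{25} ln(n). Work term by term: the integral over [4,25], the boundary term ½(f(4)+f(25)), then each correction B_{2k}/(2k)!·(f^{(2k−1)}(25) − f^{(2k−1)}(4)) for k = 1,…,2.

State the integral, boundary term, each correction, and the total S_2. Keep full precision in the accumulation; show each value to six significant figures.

∫_4^25 ln(x) dx evaluates to 53.9267.
Endpoint term: (f(4) + f(25))/2 = (1.38629 + 3.21888)/2 = 2.30259.
So far: 56.2293.
k=1: B_{2}/(2)! × [f^{(1)}(25) − f^{(1)}(4)] = 1/12 × (0.0400000 − 0.250000) = -0.0175000.
After k=1: 56.2118.
k=2: B_{4}/(4)! × [f^{(3)}(25) − f^{(3)}(4)] = −1/720 × (0.000128000 − 0.0312500) = 4.32250e-05.

S_2 ≈ 56.2118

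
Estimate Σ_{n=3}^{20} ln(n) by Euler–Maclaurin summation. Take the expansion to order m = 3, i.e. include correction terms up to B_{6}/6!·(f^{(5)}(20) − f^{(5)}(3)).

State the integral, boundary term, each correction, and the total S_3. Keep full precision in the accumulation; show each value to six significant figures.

The integral term ∫_3^20 ln(x) dx = 39.6188.
Endpoint term: (f(3) + f(20))/2 = (1.09861 + 2.99573)/2 = 2.04717.
So far: 41.6660.
Correction k=1: B_{2}/2! · (f^{(1)}(20) − f^{(1)}(3)) = 1/12 · (0.0500000 − 0.333333) = -0.0236111.
Running total after k=1: 41.6424.
Correction k=2: B_{4}/4! · (f^{(3)}(20) − f^{(3)}(3)) = −1/720 · (0.000250000 − 0.0740741) = 0.000102533.
Running total after k=2: 41.6425.
Correction k=3: B_{6}/6! · (f^{(5)}(20) − f^{(5)}(3)) = 1/30240 · (7.50000e-06 − 0.0987654) = -3.26580e-06.

S_3 ≈ 41.6425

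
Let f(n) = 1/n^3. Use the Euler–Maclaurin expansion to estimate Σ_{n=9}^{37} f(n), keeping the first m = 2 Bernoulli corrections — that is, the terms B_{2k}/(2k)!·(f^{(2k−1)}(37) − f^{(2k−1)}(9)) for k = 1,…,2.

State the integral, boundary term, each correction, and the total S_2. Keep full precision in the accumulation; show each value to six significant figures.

S_2 ≈ 0.00654117

∫_9^37 1/x^3 dx evaluates to 0.00580761.
½[f(9) + f(37)] = ½[0.00137174 + 1.97422e-05] = 0.000695742.
So far: 0.00650335.
k=1: B_{2}/(2)! × [f^{(1)}(37) − f^{(1)}(9)] = 1/12 × (-1.60072e-06 − (-0.000457247)) = 3.79706e-05.
Partial sum through k=1: 0.00654132.
k=2: B_{4}/(4)! × [f^{(3)}(37) − f^{(3)}(9)] = −1/720 × (-2.33852e-08 − (-0.000112901)) = -1.56774e-07.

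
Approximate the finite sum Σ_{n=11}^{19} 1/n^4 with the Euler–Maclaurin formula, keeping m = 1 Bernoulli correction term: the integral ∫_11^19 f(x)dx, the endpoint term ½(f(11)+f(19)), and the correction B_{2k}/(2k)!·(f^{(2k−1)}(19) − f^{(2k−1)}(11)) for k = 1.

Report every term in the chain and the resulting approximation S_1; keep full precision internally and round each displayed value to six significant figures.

S_1 ≈ 0.000241763

Integral: ∫_11^19 1/x^4 dx = 0.000201840.
Endpoint term: (f(11) + f(19))/2 = (6.83013e-05 + 7.67336e-06)/2 = 3.79874e-05.
So far: 0.000239828.
Correction k=1: B_{2}/2! · (f^{(1)}(19) − f^{(1)}(11)) = 1/12 · (-1.61544e-06 − (-2.48369e-05)) = 1.93512e-06.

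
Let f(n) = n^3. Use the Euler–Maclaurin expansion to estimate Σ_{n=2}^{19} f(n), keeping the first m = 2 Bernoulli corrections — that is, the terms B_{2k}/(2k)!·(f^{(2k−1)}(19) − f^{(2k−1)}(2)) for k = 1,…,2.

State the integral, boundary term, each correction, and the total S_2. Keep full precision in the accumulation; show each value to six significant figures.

The integral term ∫_2^19 x^3 dx = 32576.2.
Boundary: ½(f(2) + f(19)) = ½(8.00000 + 6859.00) = 3433.50.
Integral + boundary = 36009.8.
k=1: B_{2}/(2)! × [f^{(1)}(19) − f^{(1)}(2)] = 1/12 × (1083.00 − 12.0000) = 89.2500.
After k=1: 36099.0.
k=2: B_{4}/(4)! × [f^{(3)}(19) − f^{(3)}(2)] = −1/720 × (6.00000 − 6.00000) = 0.00000.

S_2 ≈ 36099.0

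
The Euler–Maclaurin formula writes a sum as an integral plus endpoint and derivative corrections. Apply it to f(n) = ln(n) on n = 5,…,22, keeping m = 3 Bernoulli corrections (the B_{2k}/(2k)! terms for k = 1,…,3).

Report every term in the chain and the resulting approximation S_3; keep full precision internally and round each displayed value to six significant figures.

S_3 ≈ 45.2931

The integral term ∫_5^22 ln(x) dx = 42.9557.
Endpoint term: (f(5) + f(22))/2 = (1.60944 + 3.09104)/2 = 2.35024.
Integral + boundary = 45.3060.
k=1: B_{2}/(2)! × [f^{(1)}(22) − f^{(1)}(5)] = 1/12 × (0.0454545 − 0.200000) = -0.0128788.
Running total after k=1: 45.2931.
k=2: B_{4}/(4)! × [f^{(3)}(22) − f^{(3)}(5)] = −1/720 × (0.000187829 − 0.0160000) = 2.19613e-05.
Running total after k=2: 45.2931.
k=3: B_{6}/(6)! × [f^{(5)}(22) − f^{(5)}(5)] = 1/30240 × (4.65691e-06 − 0.00768000) = -2.53814e-07.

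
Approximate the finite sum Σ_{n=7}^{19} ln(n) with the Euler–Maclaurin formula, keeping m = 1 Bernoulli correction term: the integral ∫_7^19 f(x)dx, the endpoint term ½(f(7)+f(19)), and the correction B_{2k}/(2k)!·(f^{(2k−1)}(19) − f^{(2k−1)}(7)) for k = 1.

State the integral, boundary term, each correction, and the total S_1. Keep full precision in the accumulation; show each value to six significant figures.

∫_7^19 ln(x) dx evaluates to 30.3230.
Endpoint term: (f(7) + f(19))/2 = (1.94591 + 2.94444)/2 = 2.44517.
Running total after boundary: 32.7681.
Correction k=1: B_{2}/2! · (f^{(1)}(19) − f^{(1)}(7)) = 1/12 · (0.0526316 − 0.142857) = -0.00751880.

S_1 ≈ 32.7606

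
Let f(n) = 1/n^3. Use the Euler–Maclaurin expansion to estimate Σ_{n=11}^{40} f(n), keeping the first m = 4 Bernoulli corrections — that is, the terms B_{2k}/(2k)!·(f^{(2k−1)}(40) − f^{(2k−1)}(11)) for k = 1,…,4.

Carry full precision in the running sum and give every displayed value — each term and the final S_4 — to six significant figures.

S_4 ≈ 0.00422013

Integral: ∫_11^40 1/x^3 dx = 0.00381973.
Endpoint term: (f(11) + f(40))/2 = (0.000751315 + 1.56250e-05)/2 = 0.000383470.
Integral + boundary = 0.00420320.
Correction k=1: B_{2}/2! · (f^{(1)}(40) − f^{(1)}(11)) = 1/12 · (-1.17187e-06 − (-0.000204904)) = 1.69777e-05.
Partial sum through k=1: 0.00422018.
Correction k=2: B_{4}/4! · (f^{(3)}(40) − f^{(3)}(11)) = −1/720 · (-1.46484e-08 − (-3.38684e-05)) = -4.70191e-08.
Partial sum through k=2: 0.00422013.
Correction k=3: B_{6}/6! · (f^{(5)}(40) − f^{(5)}(11)) = 1/30240 · (-3.84521e-10 − (-1.17560e-05)) = 3.88743e-10.
Partial sum through k=3: 0.00422013.
Correction k=4: B_{8}/8! · (f^{(7)}(40) − f^{(7)}(11)) = −1/1209600 · (-1.73035e-11 − (-6.99530e-06)) = -5.78314e-12.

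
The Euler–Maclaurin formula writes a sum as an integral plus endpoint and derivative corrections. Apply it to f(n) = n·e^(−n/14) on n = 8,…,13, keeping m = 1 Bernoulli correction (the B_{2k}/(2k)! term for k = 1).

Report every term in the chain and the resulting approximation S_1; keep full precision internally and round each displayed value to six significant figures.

Integral: ∫_8^13 x·e^(−x/14) dx = 24.5787.
½[f(8) + f(13)] = ½[4.51774 + 5.13653] = 4.82714.
Running total after boundary: 29.4058.
Correction k=1: B_{2}/2! · (f^{(1)}(13) − f^{(1)}(8)) = 1/12 · (0.0282227 − 0.242022) = -0.0178166.

S_1 ≈ 29.3880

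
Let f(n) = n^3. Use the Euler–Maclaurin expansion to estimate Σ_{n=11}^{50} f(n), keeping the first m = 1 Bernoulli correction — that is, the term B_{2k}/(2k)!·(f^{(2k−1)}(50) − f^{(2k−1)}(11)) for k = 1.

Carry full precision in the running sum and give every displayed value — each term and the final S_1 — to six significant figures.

S_1 ≈ 1.62260e+06

Integral: ∫_11^50 x^3 dx = 1.55884e+06.
½[f(11) + f(50)] = ½[1331.00 + 125000] = 63165.5.
So far: 1.62201e+06.
Correction k=1: B_{2}/2! · (f^{(1)}(50) − f^{(1)}(11)) = 1/12 · (7500.00 − 363.000) = 594.750.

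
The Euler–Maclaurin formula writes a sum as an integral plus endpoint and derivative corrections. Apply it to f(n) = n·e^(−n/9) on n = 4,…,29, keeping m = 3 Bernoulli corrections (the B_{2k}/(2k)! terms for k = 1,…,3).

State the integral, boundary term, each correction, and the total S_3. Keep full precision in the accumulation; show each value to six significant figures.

S_3 ≈ 63.2072

∫_4^29 x·e^(−x/9) dx evaluates to 61.3838.
Endpoint term: (f(4) + f(29))/2 = (2.56472 + 1.15612)/2 = 1.86042.
Integral + boundary = 63.2442.
Order-1 term: 1/12 · (-0.0885919 − 0.356211) = -0.0370669.
After k=1: 63.2072.
Order-2 term: −1/720 · (-0.000109373 − 0.0202293) = 2.82481e-05.
After k=2: 63.2072.
Order-3 term: 1/30240 · (1.08022e-05 − 0.000445196) = -1.43649e-08.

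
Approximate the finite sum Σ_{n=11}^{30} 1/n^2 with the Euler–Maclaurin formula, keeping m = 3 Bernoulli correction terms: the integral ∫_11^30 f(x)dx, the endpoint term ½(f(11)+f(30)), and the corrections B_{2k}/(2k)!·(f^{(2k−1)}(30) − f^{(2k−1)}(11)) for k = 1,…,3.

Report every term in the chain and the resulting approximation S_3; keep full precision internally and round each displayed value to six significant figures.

∫_11^30 1/x^2 dx evaluates to 0.0575758.
½[f(11) + f(30)] = ½[0.00826446 + 0.00111111] = 0.00468779.
Integral + boundary = 0.0622635.
Correction k=1: B_{2}/2! · (f^{(1)}(30) − f^{(1)}(11)) = 1/12 · (-7.40741e-05 − (-0.00150263)) = 0.000119046.
Running total after k=1: 0.0623826.
Correction k=2: B_{4}/4! · (f^{(3)}(30) − f^{(3)}(11)) = −1/720 · (-9.87654e-07 − (-0.000149021)) = -2.05602e-07.
Running total after k=2: 0.0623824.
Correction k=3: B_{6}/6! · (f^{(5)}(30) − f^{(5)}(11)) = 1/30240 · (-3.29218e-08 − (-3.69474e-05)) = 1.22072e-09.

S_3 ≈ 0.0623824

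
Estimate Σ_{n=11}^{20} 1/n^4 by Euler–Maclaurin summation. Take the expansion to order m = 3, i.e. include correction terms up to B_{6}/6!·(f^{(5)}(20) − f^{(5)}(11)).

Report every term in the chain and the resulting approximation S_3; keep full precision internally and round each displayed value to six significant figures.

S_3 ≈ 0.000248005

Integral: ∫_11^20 1/x^4 dx = 0.000208772.
½[f(11) + f(20)] = ½[6.83013e-05 + 6.25000e-06] = 3.72757e-05.
Integral + boundary = 0.000246047.
Order-1 term: 1/12 · (-1.25000e-06 − (-2.48369e-05)) = 1.96557e-06.
Running total after k=1: 0.000248013.
Order-2 term: −1/720 · (-9.37500e-08 − (-6.15790e-06)) = -8.42243e-09.
Running total after k=2: 0.000248004.
Order-3 term: 1/30240 · (-1.31250e-08 − (-2.84994e-06)) = 9.38099e-11.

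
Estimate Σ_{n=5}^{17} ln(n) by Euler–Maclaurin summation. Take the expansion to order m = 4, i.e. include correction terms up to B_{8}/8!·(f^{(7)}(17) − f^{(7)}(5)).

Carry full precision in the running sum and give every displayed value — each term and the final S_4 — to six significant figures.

∫_5^17 ln(x) dx evaluates to 28.1174.
Endpoint term: (f(5) + f(17))/2 = (1.60944 + 2.83321)/2 = 2.22133.
Running total after boundary: 30.3388.
Correction k=1: B_{2}/2! · (f^{(1)}(17) − f^{(1)}(5)) = 1/12 · (0.0588235 − 0.200000) = -0.0117647.
Running total after k=1: 30.3270.
Correction k=2: B_{4}/4! · (f^{(3)}(17) − f^{(3)}(5)) = −1/720 · (0.000407083 − 0.0160000) = 2.16568e-05.
Running total after k=2: 30.3270.
Correction k=3: B_{6}/6! · (f^{(5)}(17) − f^{(5)}(5)) = 1/30240 · (1.69031e-05 − 0.00768000) = -2.53409e-07.
Running total after k=3: 30.3270.
Correction k=4: B_{8}/8! · (f^{(7)}(17) − f^{(7)}(5)) = −1/1209600 · (1.75465e-06 − 0.00921600) = 7.61760e-09.

S_4 ≈ 30.3270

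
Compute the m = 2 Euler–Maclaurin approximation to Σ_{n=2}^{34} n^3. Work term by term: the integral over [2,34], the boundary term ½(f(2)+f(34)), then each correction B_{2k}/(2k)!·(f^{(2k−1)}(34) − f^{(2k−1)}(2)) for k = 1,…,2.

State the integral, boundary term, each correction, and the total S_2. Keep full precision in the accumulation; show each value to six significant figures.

The integral term ∫_2^34 x^3 dx = 334080.
Boundary: ½(f(2) + f(34)) = ½(8.00000 + 39304.0) = 19656.0.
Running total after boundary: 353736.
Order-1 term: 1/12 · (3468.00 − 12.0000) = 288.000.
Running total after k=1: 354024.
Order-2 term: −1/720 · (6.00000 − 6.00000) = 0.00000.

S_2 ≈ 354024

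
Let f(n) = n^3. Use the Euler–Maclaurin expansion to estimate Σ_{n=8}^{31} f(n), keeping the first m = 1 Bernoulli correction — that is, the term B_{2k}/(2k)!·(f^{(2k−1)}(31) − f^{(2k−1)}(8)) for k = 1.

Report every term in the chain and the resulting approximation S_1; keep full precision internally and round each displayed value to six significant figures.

The integral term ∫_8^31 x^3 dx = 229856.
Boundary: ½(f(8) + f(31)) = ½(512.000 + 29791.0) = 15151.5.
So far: 245008.
Correction k=1: B_{2}/2! · (f^{(1)}(31) − f^{(1)}(8)) = 1/12 · (2883.00 − 192.000) = 224.250.

S_1 ≈ 245232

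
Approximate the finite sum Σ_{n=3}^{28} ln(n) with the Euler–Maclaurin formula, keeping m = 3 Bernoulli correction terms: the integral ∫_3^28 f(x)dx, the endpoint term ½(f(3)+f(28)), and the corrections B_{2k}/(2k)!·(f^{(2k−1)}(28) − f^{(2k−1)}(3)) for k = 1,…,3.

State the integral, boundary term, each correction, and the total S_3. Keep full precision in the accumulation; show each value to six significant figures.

The integral term ∫_3^28 ln(x) dx = 65.0059.
Boundary: ½(f(3) + f(28)) = ½(1.09861 + 3.33220) = 2.21541.
So far: 67.2213.
Correction k=1: B_{2}/2! · (f^{(1)}(28) − f^{(1)}(3)) = 1/12 · (0.0357143 − 0.333333) = -0.0248016.
Partial sum through k=1: 67.1965.
Correction k=2: B_{4}/4! · (f^{(3)}(28) − f^{(3)}(3)) = −1/720 · (9.11079e-05 − 0.0740741) = 0.000102754.
Partial sum through k=2: 67.1966.
Correction k=3: B_{6}/6! · (f^{(5)}(28) − f^{(5)}(3)) = 1/30240 · (1.39451e-06 − 0.0987654) = -3.26601e-06.

S_3 ≈ 67.1966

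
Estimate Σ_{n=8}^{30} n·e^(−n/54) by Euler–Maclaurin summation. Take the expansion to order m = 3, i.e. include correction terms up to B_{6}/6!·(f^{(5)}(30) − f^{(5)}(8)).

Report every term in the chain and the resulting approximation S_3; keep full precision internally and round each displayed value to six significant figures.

Integral: ∫_8^30 x·e^(−x/54) dx = 284.446.
½[f(8) + f(30)] = ½[6.89843 + 17.2126] = 12.0555.
So far: 296.502.
Correction k=1: B_{2}/2! · (f^{(1)}(30) − f^{(1)}(8)) = 1/12 · (0.255002 − 0.734555) = -0.0399628.
Partial sum through k=1: 296.462.
Correction k=2: B_{4}/4! · (f^{(3)}(30) − f^{(3)}(8)) = −1/720 · (0.000480970 − 0.000843334) = 5.03283e-07.
Partial sum through k=2: 296.462.
Correction k=3: B_{6}/6! · (f^{(5)}(30) − f^{(5)}(8)) = 1/30240 · (2.99894e-07 − 4.92031e-07) = -6.35374e-12.

S_3 ≈ 296.462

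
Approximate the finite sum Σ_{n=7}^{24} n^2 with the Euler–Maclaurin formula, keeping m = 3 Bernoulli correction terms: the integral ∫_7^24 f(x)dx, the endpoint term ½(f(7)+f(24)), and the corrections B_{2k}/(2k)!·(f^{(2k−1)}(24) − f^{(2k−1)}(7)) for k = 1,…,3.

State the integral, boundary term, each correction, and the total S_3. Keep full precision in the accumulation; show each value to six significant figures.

S_3 ≈ 4809.00

The integral term ∫_7^24 x^2 dx = 4493.67.
Boundary: ½(f(7) + f(24)) = ½(49.0000 + 576.000) = 312.500.
So far: 4806.17.
Order-1 term: 1/12 · (48.0000 − 14.0000) = 2.83333.
After k=1: 4809.00.
Order-2 term: −1/720 · (0.00000 − 0.00000) = 0.00000.
After k=2: 4809.00.
Order-3 term: 1/30240 · (0.00000 − 0.00000) = 0.00000.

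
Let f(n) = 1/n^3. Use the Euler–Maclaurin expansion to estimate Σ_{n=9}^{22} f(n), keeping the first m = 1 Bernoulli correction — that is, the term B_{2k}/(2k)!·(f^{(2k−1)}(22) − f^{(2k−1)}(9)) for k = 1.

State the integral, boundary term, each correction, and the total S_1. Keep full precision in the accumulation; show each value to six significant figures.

S_1 ≈ 0.00590965

Integral: ∫_9^22 1/x^3 dx = 0.00513978.
Endpoint term: (f(9) + f(22))/2 = (0.00137174 + 9.39144e-05)/2 = 0.000732828.
So far: 0.00587261.
Order-1 term: 1/12 · (-1.28065e-05 − (-0.000457247)) = 3.70367e-05.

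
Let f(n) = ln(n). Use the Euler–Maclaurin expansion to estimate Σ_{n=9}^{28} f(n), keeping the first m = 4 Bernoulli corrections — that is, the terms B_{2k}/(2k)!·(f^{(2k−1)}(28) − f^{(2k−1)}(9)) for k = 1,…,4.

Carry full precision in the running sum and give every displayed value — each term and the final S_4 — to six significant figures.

The integral term ∫_9^28 ln(x) dx = 54.5267.
Endpoint term: (f(9) + f(28))/2 = (2.19722 + 3.33220)/2 = 2.76471.
Running total after boundary: 57.2914.
Order-1 term: 1/12 · (0.0357143 − 0.111111) = -0.00628307.
After k=1: 57.2851.
Order-2 term: −1/720 · (9.11079e-05 − 0.00274348) = 3.68386e-06.
After k=2: 57.2851.
Order-3 term: 1/30240 · (1.39451e-06 − 0.000406442) = -1.33944e-08.
After k=3: 57.2851.
Order-4 term: −1/1209600 · (5.33613e-08 − 0.000150534) = 1.24405e-10.

S_4 ≈ 57.2851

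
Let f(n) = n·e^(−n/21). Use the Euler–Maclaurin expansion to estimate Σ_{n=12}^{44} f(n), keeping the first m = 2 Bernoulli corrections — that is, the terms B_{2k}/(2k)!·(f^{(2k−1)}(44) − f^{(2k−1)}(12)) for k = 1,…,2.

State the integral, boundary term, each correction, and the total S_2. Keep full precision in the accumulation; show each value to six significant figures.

S_2 ≈ 229.463

Integral: ∫_12^44 x·e^(−x/21) dx = 223.399.
Endpoint term: (f(12) + f(44))/2 = (6.77662 + 5.41380)/2 = 6.09521.
Running total after boundary: 229.494.
k=1: B_{2}/(2)! × [f^{(1)}(44) − f^{(1)}(12)] = 1/12 × (-0.134759 − 0.242022) = -0.0313984.
After k=1: 229.463.
k=2: B_{4}/(4)! × [f^{(3)}(44) − f^{(3)}(12)] = −1/720 × (0.000252433 − 0.00310988) = 3.96868e-06.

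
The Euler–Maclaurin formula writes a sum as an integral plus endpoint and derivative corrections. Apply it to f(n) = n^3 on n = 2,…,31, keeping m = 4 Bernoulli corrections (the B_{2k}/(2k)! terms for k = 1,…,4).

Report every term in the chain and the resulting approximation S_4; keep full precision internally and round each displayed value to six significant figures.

Integral: ∫_2^31 x^3 dx = 230876.
Endpoint term: (f(2) + f(31))/2 = (8.00000 + 29791.0)/2 = 14899.5.
Integral + boundary = 245776.
Correction k=1: B_{2}/2! · (f^{(1)}(31) − f^{(1)}(2)) = 1/12 · (2883.00 − 12.0000) = 239.250.
After k=1: 246015.
Correction k=2: B_{4}/4! · (f^{(3)}(31) − f^{(3)}(2)) = −1/720 · (6.00000 − 6.00000) = 0.00000.
After k=2: 246015.
Correction k=3: B_{6}/6! · (f^{(5)}(31) − f^{(5)}(2)) = 1/30240 · (0.00000 − 0.00000) = 0.00000.
After k=3: 246015.
Correction k=4: B_{8}/8! · (f^{(7)}(31) − f^{(7)}(2)) = −1/1209600 · (0.00000 − 0.00000) = 0.00000.

S_4 ≈ 246015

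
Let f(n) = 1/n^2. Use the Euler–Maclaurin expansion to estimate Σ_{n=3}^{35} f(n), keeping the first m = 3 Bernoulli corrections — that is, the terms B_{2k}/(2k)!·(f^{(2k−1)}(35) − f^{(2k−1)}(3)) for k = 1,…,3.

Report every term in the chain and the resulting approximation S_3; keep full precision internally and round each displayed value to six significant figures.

∫_3^35 1/x^2 dx evaluates to 0.304762.
Endpoint term: (f(3) + f(35))/2 = (0.111111 + 0.000816327)/2 = 0.0559637.
Running total after boundary: 0.360726.
k=1: B_{2}/(2)! × [f^{(1)}(35) − f^{(1)}(3)] = 1/12 × (-4.66472e-05 − (-0.0740741)) = 0.00616895.
Running total after k=1: 0.366895.
k=2: B_{4}/(4)! × [f^{(3)}(35) − f^{(3)}(3)] = −1/720 × (-4.56952e-07 − (-0.0987654)) = -0.000137174.
Running total after k=2: 0.366757.
k=3: B_{6}/(6)! × [f^{(5)}(35) − f^{(5)}(3)] = 1/30240 × (-1.11907e-08 − (-0.329218)) = 1.08868e-05.

S_3 ≈ 0.366768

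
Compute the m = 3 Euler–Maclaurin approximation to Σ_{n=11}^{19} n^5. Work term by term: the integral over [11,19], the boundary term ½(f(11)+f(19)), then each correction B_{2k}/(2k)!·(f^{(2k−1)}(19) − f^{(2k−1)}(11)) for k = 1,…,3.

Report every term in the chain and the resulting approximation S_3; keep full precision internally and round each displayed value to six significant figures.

∫_11^19 x^5 dx evaluates to 7.54572e+06.
Boundary: ½(f(11) + f(19)) = ½(161051 + 2.47610e+06) = 1.31858e+06.
Integral + boundary = 8.86430e+06.
Correction k=1: B_{2}/2! · (f^{(1)}(19) − f^{(1)}(11)) = 1/12 · (651605 − 73205.0) = 48200.0.
Partial sum through k=1: 8.91250e+06.
Correction k=2: B_{4}/4! · (f^{(3)}(19) − f^{(3)}(11)) = −1/720 · (21660.0 − 7260.00) = -20.0000.
Partial sum through k=2: 8.91248e+06.
Correction k=3: B_{6}/6! · (f^{(5)}(19) − f^{(5)}(11)) = 1/30240 · (120.000 − 120.000) = 0.00000.

S_3 ≈ 8.91248e+06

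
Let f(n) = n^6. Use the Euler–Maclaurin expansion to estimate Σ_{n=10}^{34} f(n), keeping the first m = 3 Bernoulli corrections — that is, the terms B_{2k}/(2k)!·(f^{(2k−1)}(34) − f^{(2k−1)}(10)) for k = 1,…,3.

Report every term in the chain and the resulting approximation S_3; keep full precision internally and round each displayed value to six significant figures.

S_3 ≈ 8.29747e+09

Integral: ∫_10^34 x^6 dx = 7.50191e+09.
Boundary: ½(f(10) + f(34)) = ½(1.00000e+06 + 1.54480e+09) = 7.72902e+08.
Integral + boundary = 8.27481e+09.
Order-1 term: 1/12 · (2.72613e+08 − 600000) = 2.26677e+07.
After k=1: 8.29748e+09.
Order-2 term: −1/720 · (4.71648e+06 − 120000) = -6384.00.
After k=2: 8.29747e+09.
Order-3 term: 1/30240 · (24480.0 − 7200.00) = 0.571429.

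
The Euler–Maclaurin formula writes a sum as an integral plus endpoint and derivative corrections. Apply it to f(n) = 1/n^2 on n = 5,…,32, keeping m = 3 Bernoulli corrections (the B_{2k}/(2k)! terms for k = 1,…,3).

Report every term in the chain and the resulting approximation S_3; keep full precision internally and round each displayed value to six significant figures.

The integral term ∫_5^32 1/x^2 dx = 0.168750.
Endpoint term: (f(5) + f(32))/2 = (0.0400000 + 0.000976562)/2 = 0.0204883.
Integral + boundary = 0.189238.
Correction k=1: B_{2}/2! · (f^{(1)}(32) − f^{(1)}(5)) = 1/12 · (-6.10352e-05 − (-0.0160000)) = 0.00132825.
Partial sum through k=1: 0.190567.
Correction k=2: B_{4}/4! · (f^{(3)}(32) − f^{(3)}(5)) = −1/720 · (-7.15256e-07 − (-0.00768000)) = -1.06657e-05.
Partial sum through k=2: 0.190556.
Correction k=3: B_{6}/6! · (f^{(5)}(32) − f^{(5)}(5)) = 1/30240 · (-2.09548e-08 − (-0.00921600)) = 3.04761e-07.

S_3 ≈ 0.190556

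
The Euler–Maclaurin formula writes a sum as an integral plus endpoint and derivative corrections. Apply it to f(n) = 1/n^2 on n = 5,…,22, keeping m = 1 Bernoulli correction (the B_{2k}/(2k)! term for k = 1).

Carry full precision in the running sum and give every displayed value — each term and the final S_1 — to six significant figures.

S_1 ≈ 0.176896

The integral term ∫_5^22 1/x^2 dx = 0.154545.
Endpoint term: (f(5) + f(22))/2 = (0.0400000 + 0.00206612)/2 = 0.0210331.
Running total after boundary: 0.175579.
k=1: B_{2}/(2)! × [f^{(1)}(22) − f^{(1)}(5)] = 1/12 × (-0.000187829 − (-0.0160000)) = 0.00131768.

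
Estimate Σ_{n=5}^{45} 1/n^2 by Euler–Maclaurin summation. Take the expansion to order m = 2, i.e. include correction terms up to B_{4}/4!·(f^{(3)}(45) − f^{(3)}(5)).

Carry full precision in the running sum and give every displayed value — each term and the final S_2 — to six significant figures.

The integral term ∫_5^45 1/x^2 dx = 0.177778.
Endpoint term: (f(5) + f(45))/2 = (0.0400000 + 0.000493827)/2 = 0.0202469.
Integral + boundary = 0.198025.
Correction k=1: B_{2}/2! · (f^{(1)}(45) − f^{(1)}(5)) = 1/12 · (-2.19479e-05 − (-0.0160000)) = 0.00133150.
Running total after k=1: 0.199356.
Correction k=2: B_{4}/4! · (f^{(3)}(45) − f^{(3)}(5)) = −1/720 · (-1.30061e-07 − (-0.00768000)) = -1.06665e-05.

S_2 ≈ 0.199346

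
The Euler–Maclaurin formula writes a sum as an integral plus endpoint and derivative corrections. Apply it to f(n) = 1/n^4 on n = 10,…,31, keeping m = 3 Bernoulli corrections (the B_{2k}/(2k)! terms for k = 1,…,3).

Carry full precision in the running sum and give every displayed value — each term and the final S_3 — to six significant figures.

The integral term ∫_10^31 1/x^4 dx = 0.000322144.
Endpoint term: (f(10) + f(31))/2 = (0.000100000 + 1.08281e-06)/2 = 5.05414e-05.
Running total after boundary: 0.000372686.
Order-1 term: 1/12 · (-1.39718e-07 − (-4.00000e-05)) = 3.32169e-06.
Running total after k=1: 0.000376007.
Order-2 term: −1/720 · (-4.36164e-09 − (-1.20000e-05)) = -1.66606e-08.
Running total after k=2: 0.000375991.
Order-3 term: 1/30240 · (-2.54164e-10 − (-6.72000e-06)) = 2.22214e-10.

S_3 ≈ 0.000375991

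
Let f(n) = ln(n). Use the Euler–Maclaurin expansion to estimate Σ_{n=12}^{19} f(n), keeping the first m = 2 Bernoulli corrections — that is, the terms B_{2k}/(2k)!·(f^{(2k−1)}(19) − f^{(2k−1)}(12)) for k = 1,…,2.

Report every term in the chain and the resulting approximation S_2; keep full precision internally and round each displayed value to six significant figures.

Integral: ∫_12^19 ln(x) dx = 19.1255.
½[f(12) + f(19)] = ½[2.48491 + 2.94444] = 2.71467.
Running total after boundary: 21.8401.
Correction k=1: B_{2}/2! · (f^{(1)}(19) − f^{(1)}(12)) = 1/12 · (0.0526316 − 0.0833333) = -0.00255848.
Partial sum through k=1: 21.8376.
Correction k=2: B_{4}/4! · (f^{(3)}(19) − f^{(3)}(12)) = −1/720 · (0.000291588 − 0.00115741) = 1.20253e-06.

S_2 ≈ 21.8376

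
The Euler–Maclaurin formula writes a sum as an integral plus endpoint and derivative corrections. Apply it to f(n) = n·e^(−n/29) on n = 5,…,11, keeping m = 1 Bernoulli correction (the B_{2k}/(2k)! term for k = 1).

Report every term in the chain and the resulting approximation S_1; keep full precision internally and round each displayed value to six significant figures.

∫_5^11 x·e^(−x/29) dx evaluates to 36.0215.
Endpoint term: (f(5) + f(11))/2 = (4.20815 + 7.52767)/2 = 5.86791.
So far: 41.8894.
k=1: B_{2}/(2)! × [f^{(1)}(11) − f^{(1)}(5)] = 1/12 × (0.424759 − 0.696522) = -0.0226470.

S_1 ≈ 41.8668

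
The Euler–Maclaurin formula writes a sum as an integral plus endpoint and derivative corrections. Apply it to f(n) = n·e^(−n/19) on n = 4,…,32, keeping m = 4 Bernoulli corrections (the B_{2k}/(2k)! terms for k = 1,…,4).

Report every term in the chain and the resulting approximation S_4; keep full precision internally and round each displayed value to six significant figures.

S_4 ≈ 178.727

∫_4^32 x·e^(−x/19) dx evaluates to 174.201.
½[f(4) + f(32)] = ½[3.24063 + 5.93891] = 4.58977.
Running total after boundary: 178.791.
Correction k=1: B_{2}/2! · (f^{(1)}(32) − f^{(1)}(4)) = 1/12 · (-0.126983 − 0.639598) = -0.0638818.
Running total after k=1: 178.727.
Correction k=2: B_{4}/4! · (f^{(3)}(32) − f^{(3)}(4)) = −1/720 · (0.000676450 − 0.00626015) = 7.75514e-06.
Running total after k=2: 178.727.
Correction k=3: B_{6}/6! · (f^{(5)}(32) − f^{(5)}(4)) = 1/30240 · (4.72204e-06 − 2.97744e-05) = -8.28451e-10.
Running total after k=3: 178.727.
Correction k=4: B_{8}/8! · (f^{(7)}(32) − f^{(7)}(4)) = −1/1209600 · (2.09702e-08 − 1.16919e-07) = 7.93225e-14.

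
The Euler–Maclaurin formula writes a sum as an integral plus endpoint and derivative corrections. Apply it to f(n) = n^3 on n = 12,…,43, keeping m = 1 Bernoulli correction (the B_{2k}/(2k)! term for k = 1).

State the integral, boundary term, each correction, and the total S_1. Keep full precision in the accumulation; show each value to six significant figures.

S_1 ≈ 890560

Integral: ∫_12^43 x^3 dx = 849516.
Endpoint term: (f(12) + f(43))/2 = (1728.00 + 79507.0)/2 = 40617.5.
So far: 890134.
Correction k=1: B_{2}/2! · (f^{(1)}(43) − f^{(1)}(12)) = 1/12 · (5547.00 − 432.000) = 426.250.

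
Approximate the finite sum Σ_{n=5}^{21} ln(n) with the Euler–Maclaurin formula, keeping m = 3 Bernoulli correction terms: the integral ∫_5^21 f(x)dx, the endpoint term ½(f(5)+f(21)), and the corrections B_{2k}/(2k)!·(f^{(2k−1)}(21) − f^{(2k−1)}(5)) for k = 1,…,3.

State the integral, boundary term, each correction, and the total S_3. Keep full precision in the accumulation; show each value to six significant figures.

S_3 ≈ 42.2021

The integral term ∫_5^21 ln(x) dx = 39.8878.
Boundary: ½(f(5) + f(21)) = ½(1.60944 + 3.04452) = 2.32698.
Integral + boundary = 42.2148.
Correction k=1: B_{2}/2! · (f^{(1)}(21) − f^{(1)}(5)) = 1/12 · (0.0476190 − 0.200000) = -0.0126984.
Partial sum through k=1: 42.2021.
Correction k=2: B_{4}/4! · (f^{(3)}(21) − f^{(3)}(5)) = −1/720 · (0.000215959 − 0.0160000) = 2.19223e-05.
Partial sum through k=2: 42.2021.
Correction k=3: B_{6}/6! · (f^{(5)}(21) − f^{(5)}(5)) = 1/30240 · (5.87645e-06 − 0.00768000) = -2.53774e-07.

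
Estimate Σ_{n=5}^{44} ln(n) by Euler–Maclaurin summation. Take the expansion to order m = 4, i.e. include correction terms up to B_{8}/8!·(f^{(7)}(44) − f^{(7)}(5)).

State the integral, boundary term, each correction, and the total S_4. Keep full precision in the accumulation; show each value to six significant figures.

Integral: ∫_5^44 ln(x) dx = 119.457.
Endpoint term: (f(5) + f(44))/2 = (1.60944 + 3.78419)/2 = 2.69681.
Running total after boundary: 122.154.
k=1: B_{2}/(2)! × [f^{(1)}(44) − f^{(1)}(5)] = 1/12 × (0.0227273 − 0.200000) = -0.0147727.
Running total after k=1: 122.139.
k=2: B_{4}/(4)! × [f^{(3)}(44) − f^{(3)}(5)] = −1/720 × (2.34786e-05 − 0.0160000) = 2.21896e-05.
Running total after k=2: 122.139.
k=3: B_{6}/(6)! × [f^{(5)}(44) − f^{(5)}(5)] = 1/30240 × (1.45528e-07 − 0.00768000) = -2.53963e-07.
Running total after k=3: 122.139.
k=4: B_{8}/(8)! × [f^{(7)}(44) − f^{(7)}(5)] = −1/1209600 × (2.25509e-09 − 0.00921600) = 7.61905e-09.

S_4 ≈ 122.139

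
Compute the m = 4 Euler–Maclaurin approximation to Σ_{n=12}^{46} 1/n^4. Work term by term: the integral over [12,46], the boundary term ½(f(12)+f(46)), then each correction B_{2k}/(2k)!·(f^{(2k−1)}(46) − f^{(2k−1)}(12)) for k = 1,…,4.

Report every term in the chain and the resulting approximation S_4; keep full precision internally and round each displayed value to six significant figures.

∫_12^46 1/x^4 dx evaluates to 0.000189477.
Boundary: ½(f(12) + f(46)) = ½(4.82253e-05 + 2.23341e-07) = 2.42243e-05.
Running total after boundary: 0.000213701.
Correction k=1: B_{2}/2! · (f^{(1)}(46) − f^{(1)}(12)) = 1/12 · (-1.94210e-08 − (-1.60751e-05)) = 1.33797e-06.
Running total after k=1: 0.000215039.
Correction k=2: B_{4}/4! · (f^{(3)}(46) − f^{(3)}(12)) = −1/720 · (-2.75345e-10 − (-3.34898e-06)) = -4.65098e-09.
Running total after k=2: 0.000215034.
Correction k=3: B_{6}/6! · (f^{(5)}(46) − f^{(5)}(12)) = 1/30240 · (-7.28700e-12 − (-1.30238e-06)) = 4.30679e-11.
Running total after k=3: 0.000215034.
Correction k=4: B_{8}/8! · (f^{(7)}(46) − f^{(7)}(12)) = −1/1209600 · (-3.09939e-13 − (-8.13988e-07)) = -6.72940e-13.

S_4 ≈ 0.000215034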